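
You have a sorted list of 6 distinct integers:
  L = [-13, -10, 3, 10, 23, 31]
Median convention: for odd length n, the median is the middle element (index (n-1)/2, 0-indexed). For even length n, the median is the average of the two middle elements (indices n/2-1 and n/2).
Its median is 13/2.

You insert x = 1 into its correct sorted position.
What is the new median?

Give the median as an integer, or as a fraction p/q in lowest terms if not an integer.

Answer: 3

Derivation:
Old list (sorted, length 6): [-13, -10, 3, 10, 23, 31]
Old median = 13/2
Insert x = 1
Old length even (6). Middle pair: indices 2,3 = 3,10.
New length odd (7). New median = single middle element.
x = 1: 2 elements are < x, 4 elements are > x.
New sorted list: [-13, -10, 1, 3, 10, 23, 31]
New median = 3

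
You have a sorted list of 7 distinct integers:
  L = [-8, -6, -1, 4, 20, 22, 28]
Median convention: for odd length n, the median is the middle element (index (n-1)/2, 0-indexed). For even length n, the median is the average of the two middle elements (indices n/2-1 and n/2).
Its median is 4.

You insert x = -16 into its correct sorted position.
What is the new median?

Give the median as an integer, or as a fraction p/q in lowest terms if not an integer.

Answer: 3/2

Derivation:
Old list (sorted, length 7): [-8, -6, -1, 4, 20, 22, 28]
Old median = 4
Insert x = -16
Old length odd (7). Middle was index 3 = 4.
New length even (8). New median = avg of two middle elements.
x = -16: 0 elements are < x, 7 elements are > x.
New sorted list: [-16, -8, -6, -1, 4, 20, 22, 28]
New median = 3/2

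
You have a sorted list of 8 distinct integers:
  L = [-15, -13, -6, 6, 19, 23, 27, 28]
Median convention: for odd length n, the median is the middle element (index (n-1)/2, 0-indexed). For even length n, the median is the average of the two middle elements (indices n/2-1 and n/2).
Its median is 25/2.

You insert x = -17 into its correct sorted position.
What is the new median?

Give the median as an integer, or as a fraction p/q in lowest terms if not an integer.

Answer: 6

Derivation:
Old list (sorted, length 8): [-15, -13, -6, 6, 19, 23, 27, 28]
Old median = 25/2
Insert x = -17
Old length even (8). Middle pair: indices 3,4 = 6,19.
New length odd (9). New median = single middle element.
x = -17: 0 elements are < x, 8 elements are > x.
New sorted list: [-17, -15, -13, -6, 6, 19, 23, 27, 28]
New median = 6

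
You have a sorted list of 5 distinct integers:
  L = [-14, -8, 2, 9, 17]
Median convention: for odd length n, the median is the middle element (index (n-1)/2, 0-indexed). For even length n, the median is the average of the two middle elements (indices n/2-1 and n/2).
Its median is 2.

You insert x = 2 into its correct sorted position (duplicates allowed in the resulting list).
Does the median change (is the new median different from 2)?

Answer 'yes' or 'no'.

Answer: no

Derivation:
Old median = 2
Insert x = 2
New median = 2
Changed? no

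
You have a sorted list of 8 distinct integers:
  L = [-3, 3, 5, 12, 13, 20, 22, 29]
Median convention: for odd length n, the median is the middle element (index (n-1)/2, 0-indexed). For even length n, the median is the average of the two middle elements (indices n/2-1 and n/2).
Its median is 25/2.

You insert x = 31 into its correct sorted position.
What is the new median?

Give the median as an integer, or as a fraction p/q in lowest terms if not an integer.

Old list (sorted, length 8): [-3, 3, 5, 12, 13, 20, 22, 29]
Old median = 25/2
Insert x = 31
Old length even (8). Middle pair: indices 3,4 = 12,13.
New length odd (9). New median = single middle element.
x = 31: 8 elements are < x, 0 elements are > x.
New sorted list: [-3, 3, 5, 12, 13, 20, 22, 29, 31]
New median = 13

Answer: 13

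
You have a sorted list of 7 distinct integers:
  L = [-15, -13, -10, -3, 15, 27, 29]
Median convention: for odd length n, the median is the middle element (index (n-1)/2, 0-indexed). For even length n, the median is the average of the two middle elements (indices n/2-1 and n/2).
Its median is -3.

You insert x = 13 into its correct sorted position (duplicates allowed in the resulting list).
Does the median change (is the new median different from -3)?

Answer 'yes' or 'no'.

Answer: yes

Derivation:
Old median = -3
Insert x = 13
New median = 5
Changed? yes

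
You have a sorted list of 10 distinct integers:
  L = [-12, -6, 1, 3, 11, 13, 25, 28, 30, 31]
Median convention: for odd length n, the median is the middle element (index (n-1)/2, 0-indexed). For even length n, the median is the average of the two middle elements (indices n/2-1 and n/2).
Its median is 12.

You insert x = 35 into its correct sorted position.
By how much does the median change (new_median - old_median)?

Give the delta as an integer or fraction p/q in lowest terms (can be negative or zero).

Old median = 12
After inserting x = 35: new sorted = [-12, -6, 1, 3, 11, 13, 25, 28, 30, 31, 35]
New median = 13
Delta = 13 - 12 = 1

Answer: 1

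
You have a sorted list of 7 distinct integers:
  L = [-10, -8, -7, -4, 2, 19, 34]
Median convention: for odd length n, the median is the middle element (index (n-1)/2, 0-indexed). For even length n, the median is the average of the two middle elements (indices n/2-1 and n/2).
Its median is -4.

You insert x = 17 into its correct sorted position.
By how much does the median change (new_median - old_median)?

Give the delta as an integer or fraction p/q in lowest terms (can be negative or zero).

Answer: 3

Derivation:
Old median = -4
After inserting x = 17: new sorted = [-10, -8, -7, -4, 2, 17, 19, 34]
New median = -1
Delta = -1 - -4 = 3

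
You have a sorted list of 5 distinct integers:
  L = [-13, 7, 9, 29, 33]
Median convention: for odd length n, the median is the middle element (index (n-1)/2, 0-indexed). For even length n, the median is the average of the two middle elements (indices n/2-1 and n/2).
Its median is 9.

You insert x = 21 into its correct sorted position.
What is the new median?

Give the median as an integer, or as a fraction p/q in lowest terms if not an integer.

Old list (sorted, length 5): [-13, 7, 9, 29, 33]
Old median = 9
Insert x = 21
Old length odd (5). Middle was index 2 = 9.
New length even (6). New median = avg of two middle elements.
x = 21: 3 elements are < x, 2 elements are > x.
New sorted list: [-13, 7, 9, 21, 29, 33]
New median = 15

Answer: 15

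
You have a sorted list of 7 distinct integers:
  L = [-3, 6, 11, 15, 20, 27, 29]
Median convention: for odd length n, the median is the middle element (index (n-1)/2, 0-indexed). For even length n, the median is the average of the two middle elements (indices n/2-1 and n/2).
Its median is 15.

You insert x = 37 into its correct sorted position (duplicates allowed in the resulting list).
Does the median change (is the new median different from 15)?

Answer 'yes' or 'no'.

Answer: yes

Derivation:
Old median = 15
Insert x = 37
New median = 35/2
Changed? yes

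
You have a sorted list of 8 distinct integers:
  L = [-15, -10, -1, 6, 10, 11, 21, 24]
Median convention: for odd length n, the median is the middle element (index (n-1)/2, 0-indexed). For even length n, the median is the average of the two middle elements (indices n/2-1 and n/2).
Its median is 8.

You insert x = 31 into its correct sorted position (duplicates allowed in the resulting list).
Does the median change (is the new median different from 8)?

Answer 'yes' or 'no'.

Old median = 8
Insert x = 31
New median = 10
Changed? yes

Answer: yes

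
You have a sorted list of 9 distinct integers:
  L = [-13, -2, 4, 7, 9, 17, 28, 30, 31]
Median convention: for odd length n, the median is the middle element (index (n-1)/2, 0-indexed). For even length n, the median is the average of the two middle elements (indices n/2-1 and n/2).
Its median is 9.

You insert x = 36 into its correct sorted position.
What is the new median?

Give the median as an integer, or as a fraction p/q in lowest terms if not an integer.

Answer: 13

Derivation:
Old list (sorted, length 9): [-13, -2, 4, 7, 9, 17, 28, 30, 31]
Old median = 9
Insert x = 36
Old length odd (9). Middle was index 4 = 9.
New length even (10). New median = avg of two middle elements.
x = 36: 9 elements are < x, 0 elements are > x.
New sorted list: [-13, -2, 4, 7, 9, 17, 28, 30, 31, 36]
New median = 13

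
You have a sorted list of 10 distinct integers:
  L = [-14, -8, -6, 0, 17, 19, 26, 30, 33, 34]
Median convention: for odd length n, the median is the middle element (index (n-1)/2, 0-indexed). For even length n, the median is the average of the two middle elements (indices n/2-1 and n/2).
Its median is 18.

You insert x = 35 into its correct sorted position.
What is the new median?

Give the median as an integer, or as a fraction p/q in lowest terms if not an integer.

Old list (sorted, length 10): [-14, -8, -6, 0, 17, 19, 26, 30, 33, 34]
Old median = 18
Insert x = 35
Old length even (10). Middle pair: indices 4,5 = 17,19.
New length odd (11). New median = single middle element.
x = 35: 10 elements are < x, 0 elements are > x.
New sorted list: [-14, -8, -6, 0, 17, 19, 26, 30, 33, 34, 35]
New median = 19

Answer: 19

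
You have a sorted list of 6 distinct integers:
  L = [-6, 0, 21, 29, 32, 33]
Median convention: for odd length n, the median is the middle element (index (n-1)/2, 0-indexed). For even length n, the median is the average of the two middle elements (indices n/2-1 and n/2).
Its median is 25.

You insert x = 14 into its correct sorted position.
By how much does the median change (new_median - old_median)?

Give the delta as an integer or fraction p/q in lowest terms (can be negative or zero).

Old median = 25
After inserting x = 14: new sorted = [-6, 0, 14, 21, 29, 32, 33]
New median = 21
Delta = 21 - 25 = -4

Answer: -4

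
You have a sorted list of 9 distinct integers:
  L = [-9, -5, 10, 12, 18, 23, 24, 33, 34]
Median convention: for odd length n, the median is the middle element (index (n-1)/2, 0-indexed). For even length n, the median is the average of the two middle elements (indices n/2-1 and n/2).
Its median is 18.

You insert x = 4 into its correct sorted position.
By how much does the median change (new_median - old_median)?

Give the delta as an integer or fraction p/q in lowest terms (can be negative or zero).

Answer: -3

Derivation:
Old median = 18
After inserting x = 4: new sorted = [-9, -5, 4, 10, 12, 18, 23, 24, 33, 34]
New median = 15
Delta = 15 - 18 = -3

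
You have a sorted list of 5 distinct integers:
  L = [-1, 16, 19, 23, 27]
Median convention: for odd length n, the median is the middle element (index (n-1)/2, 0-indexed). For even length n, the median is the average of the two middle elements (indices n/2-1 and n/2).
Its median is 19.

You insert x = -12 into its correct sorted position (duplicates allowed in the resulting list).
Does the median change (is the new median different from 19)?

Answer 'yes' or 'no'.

Old median = 19
Insert x = -12
New median = 35/2
Changed? yes

Answer: yes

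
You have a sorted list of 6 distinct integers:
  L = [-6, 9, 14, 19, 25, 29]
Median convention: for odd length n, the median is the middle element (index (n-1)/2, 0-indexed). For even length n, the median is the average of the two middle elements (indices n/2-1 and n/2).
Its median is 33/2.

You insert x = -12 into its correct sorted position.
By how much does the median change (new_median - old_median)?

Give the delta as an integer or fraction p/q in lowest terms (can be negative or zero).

Old median = 33/2
After inserting x = -12: new sorted = [-12, -6, 9, 14, 19, 25, 29]
New median = 14
Delta = 14 - 33/2 = -5/2

Answer: -5/2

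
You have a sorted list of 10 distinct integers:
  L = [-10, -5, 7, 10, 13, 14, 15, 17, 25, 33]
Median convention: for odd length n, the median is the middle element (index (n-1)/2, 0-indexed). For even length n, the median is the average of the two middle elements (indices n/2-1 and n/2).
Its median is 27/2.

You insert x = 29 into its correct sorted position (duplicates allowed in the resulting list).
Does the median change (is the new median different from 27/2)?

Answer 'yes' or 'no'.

Answer: yes

Derivation:
Old median = 27/2
Insert x = 29
New median = 14
Changed? yes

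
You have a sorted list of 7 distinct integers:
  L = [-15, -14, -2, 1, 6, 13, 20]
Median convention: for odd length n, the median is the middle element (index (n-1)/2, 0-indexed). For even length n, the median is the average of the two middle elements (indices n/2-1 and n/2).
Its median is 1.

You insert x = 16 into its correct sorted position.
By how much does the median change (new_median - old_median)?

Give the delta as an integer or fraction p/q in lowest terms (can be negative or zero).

Answer: 5/2

Derivation:
Old median = 1
After inserting x = 16: new sorted = [-15, -14, -2, 1, 6, 13, 16, 20]
New median = 7/2
Delta = 7/2 - 1 = 5/2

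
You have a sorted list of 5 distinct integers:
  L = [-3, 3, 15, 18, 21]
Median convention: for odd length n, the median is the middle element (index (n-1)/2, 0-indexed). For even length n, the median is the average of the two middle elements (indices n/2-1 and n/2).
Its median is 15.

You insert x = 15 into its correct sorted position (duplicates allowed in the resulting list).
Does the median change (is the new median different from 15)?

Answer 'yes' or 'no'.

Old median = 15
Insert x = 15
New median = 15
Changed? no

Answer: no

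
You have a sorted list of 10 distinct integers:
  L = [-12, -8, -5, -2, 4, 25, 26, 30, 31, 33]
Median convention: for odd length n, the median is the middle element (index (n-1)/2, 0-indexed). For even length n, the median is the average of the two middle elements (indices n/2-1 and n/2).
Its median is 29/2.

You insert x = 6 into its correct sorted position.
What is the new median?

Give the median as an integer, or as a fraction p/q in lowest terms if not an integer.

Old list (sorted, length 10): [-12, -8, -5, -2, 4, 25, 26, 30, 31, 33]
Old median = 29/2
Insert x = 6
Old length even (10). Middle pair: indices 4,5 = 4,25.
New length odd (11). New median = single middle element.
x = 6: 5 elements are < x, 5 elements are > x.
New sorted list: [-12, -8, -5, -2, 4, 6, 25, 26, 30, 31, 33]
New median = 6

Answer: 6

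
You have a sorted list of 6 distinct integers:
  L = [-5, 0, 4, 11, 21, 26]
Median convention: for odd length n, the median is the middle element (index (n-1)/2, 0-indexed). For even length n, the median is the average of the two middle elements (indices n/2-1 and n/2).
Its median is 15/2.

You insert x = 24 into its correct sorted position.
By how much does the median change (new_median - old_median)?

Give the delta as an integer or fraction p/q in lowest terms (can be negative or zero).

Answer: 7/2

Derivation:
Old median = 15/2
After inserting x = 24: new sorted = [-5, 0, 4, 11, 21, 24, 26]
New median = 11
Delta = 11 - 15/2 = 7/2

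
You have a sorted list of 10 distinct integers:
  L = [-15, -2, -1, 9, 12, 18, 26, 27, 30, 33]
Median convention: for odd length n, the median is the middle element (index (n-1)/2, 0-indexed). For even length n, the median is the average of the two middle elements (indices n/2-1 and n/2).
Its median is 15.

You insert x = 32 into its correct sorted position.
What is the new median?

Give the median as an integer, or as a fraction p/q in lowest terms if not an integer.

Old list (sorted, length 10): [-15, -2, -1, 9, 12, 18, 26, 27, 30, 33]
Old median = 15
Insert x = 32
Old length even (10). Middle pair: indices 4,5 = 12,18.
New length odd (11). New median = single middle element.
x = 32: 9 elements are < x, 1 elements are > x.
New sorted list: [-15, -2, -1, 9, 12, 18, 26, 27, 30, 32, 33]
New median = 18

Answer: 18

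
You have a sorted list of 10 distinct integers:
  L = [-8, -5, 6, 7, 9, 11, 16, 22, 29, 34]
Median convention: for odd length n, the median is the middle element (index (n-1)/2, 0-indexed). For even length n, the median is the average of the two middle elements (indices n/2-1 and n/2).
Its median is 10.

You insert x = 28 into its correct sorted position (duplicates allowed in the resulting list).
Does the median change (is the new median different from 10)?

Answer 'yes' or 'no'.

Answer: yes

Derivation:
Old median = 10
Insert x = 28
New median = 11
Changed? yes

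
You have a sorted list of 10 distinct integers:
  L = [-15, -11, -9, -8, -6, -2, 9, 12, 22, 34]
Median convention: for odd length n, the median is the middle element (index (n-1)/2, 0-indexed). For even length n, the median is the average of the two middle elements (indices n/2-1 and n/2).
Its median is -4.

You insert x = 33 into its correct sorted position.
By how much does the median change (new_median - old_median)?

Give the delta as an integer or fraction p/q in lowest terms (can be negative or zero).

Old median = -4
After inserting x = 33: new sorted = [-15, -11, -9, -8, -6, -2, 9, 12, 22, 33, 34]
New median = -2
Delta = -2 - -4 = 2

Answer: 2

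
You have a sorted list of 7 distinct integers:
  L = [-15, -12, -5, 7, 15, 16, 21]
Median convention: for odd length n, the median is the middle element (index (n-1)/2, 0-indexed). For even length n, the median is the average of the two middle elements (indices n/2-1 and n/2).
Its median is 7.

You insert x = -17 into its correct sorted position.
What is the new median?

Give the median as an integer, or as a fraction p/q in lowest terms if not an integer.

Answer: 1

Derivation:
Old list (sorted, length 7): [-15, -12, -5, 7, 15, 16, 21]
Old median = 7
Insert x = -17
Old length odd (7). Middle was index 3 = 7.
New length even (8). New median = avg of two middle elements.
x = -17: 0 elements are < x, 7 elements are > x.
New sorted list: [-17, -15, -12, -5, 7, 15, 16, 21]
New median = 1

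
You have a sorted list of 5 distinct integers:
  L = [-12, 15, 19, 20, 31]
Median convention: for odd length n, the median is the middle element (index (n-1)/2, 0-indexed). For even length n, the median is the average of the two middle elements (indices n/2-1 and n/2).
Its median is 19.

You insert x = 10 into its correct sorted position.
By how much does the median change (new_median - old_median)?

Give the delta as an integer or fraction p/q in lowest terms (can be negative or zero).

Answer: -2

Derivation:
Old median = 19
After inserting x = 10: new sorted = [-12, 10, 15, 19, 20, 31]
New median = 17
Delta = 17 - 19 = -2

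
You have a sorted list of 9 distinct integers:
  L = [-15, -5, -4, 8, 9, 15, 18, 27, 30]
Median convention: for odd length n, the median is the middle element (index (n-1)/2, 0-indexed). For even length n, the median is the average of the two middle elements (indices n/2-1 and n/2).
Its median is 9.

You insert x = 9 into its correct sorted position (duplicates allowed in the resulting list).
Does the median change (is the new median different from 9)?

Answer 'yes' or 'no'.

Old median = 9
Insert x = 9
New median = 9
Changed? no

Answer: no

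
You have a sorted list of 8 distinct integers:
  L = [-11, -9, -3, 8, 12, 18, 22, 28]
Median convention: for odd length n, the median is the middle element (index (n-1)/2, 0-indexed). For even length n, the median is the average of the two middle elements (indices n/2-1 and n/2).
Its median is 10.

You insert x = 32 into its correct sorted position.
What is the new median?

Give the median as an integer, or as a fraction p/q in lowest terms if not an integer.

Answer: 12

Derivation:
Old list (sorted, length 8): [-11, -9, -3, 8, 12, 18, 22, 28]
Old median = 10
Insert x = 32
Old length even (8). Middle pair: indices 3,4 = 8,12.
New length odd (9). New median = single middle element.
x = 32: 8 elements are < x, 0 elements are > x.
New sorted list: [-11, -9, -3, 8, 12, 18, 22, 28, 32]
New median = 12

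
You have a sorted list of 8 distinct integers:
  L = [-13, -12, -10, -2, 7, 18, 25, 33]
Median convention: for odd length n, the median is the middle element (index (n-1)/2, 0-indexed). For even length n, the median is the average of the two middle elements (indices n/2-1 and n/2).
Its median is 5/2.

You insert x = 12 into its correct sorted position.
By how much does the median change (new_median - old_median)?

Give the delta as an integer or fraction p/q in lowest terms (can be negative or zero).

Answer: 9/2

Derivation:
Old median = 5/2
After inserting x = 12: new sorted = [-13, -12, -10, -2, 7, 12, 18, 25, 33]
New median = 7
Delta = 7 - 5/2 = 9/2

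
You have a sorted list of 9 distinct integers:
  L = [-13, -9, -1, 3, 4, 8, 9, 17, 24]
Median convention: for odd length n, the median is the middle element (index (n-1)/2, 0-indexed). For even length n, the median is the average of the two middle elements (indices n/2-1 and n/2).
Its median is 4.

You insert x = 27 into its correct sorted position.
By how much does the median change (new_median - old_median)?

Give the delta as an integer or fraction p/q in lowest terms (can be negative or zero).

Answer: 2

Derivation:
Old median = 4
After inserting x = 27: new sorted = [-13, -9, -1, 3, 4, 8, 9, 17, 24, 27]
New median = 6
Delta = 6 - 4 = 2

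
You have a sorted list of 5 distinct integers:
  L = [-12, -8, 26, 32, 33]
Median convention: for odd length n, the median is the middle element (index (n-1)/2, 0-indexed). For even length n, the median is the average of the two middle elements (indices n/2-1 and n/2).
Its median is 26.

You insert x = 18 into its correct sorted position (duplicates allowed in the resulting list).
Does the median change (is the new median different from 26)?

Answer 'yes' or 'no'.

Old median = 26
Insert x = 18
New median = 22
Changed? yes

Answer: yes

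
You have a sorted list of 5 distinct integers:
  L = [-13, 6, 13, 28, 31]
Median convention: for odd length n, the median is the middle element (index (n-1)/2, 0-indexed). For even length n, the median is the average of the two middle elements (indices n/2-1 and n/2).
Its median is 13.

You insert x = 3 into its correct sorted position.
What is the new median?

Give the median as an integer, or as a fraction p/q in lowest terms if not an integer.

Answer: 19/2

Derivation:
Old list (sorted, length 5): [-13, 6, 13, 28, 31]
Old median = 13
Insert x = 3
Old length odd (5). Middle was index 2 = 13.
New length even (6). New median = avg of two middle elements.
x = 3: 1 elements are < x, 4 elements are > x.
New sorted list: [-13, 3, 6, 13, 28, 31]
New median = 19/2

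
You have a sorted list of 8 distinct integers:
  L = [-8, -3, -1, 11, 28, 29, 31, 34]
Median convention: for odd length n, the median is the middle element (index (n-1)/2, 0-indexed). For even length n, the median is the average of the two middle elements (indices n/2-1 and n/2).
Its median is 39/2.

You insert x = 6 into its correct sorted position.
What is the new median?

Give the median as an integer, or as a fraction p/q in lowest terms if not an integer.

Answer: 11

Derivation:
Old list (sorted, length 8): [-8, -3, -1, 11, 28, 29, 31, 34]
Old median = 39/2
Insert x = 6
Old length even (8). Middle pair: indices 3,4 = 11,28.
New length odd (9). New median = single middle element.
x = 6: 3 elements are < x, 5 elements are > x.
New sorted list: [-8, -3, -1, 6, 11, 28, 29, 31, 34]
New median = 11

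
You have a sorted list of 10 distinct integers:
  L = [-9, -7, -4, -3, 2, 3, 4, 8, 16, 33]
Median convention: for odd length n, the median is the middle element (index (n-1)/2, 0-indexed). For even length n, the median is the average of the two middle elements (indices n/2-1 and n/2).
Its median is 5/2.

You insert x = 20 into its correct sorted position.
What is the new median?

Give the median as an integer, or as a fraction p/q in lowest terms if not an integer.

Answer: 3

Derivation:
Old list (sorted, length 10): [-9, -7, -4, -3, 2, 3, 4, 8, 16, 33]
Old median = 5/2
Insert x = 20
Old length even (10). Middle pair: indices 4,5 = 2,3.
New length odd (11). New median = single middle element.
x = 20: 9 elements are < x, 1 elements are > x.
New sorted list: [-9, -7, -4, -3, 2, 3, 4, 8, 16, 20, 33]
New median = 3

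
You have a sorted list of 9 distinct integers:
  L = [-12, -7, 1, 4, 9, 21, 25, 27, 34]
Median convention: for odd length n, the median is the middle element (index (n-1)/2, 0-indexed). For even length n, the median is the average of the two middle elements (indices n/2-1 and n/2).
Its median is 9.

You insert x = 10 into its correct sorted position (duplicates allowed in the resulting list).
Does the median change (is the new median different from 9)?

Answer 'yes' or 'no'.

Old median = 9
Insert x = 10
New median = 19/2
Changed? yes

Answer: yes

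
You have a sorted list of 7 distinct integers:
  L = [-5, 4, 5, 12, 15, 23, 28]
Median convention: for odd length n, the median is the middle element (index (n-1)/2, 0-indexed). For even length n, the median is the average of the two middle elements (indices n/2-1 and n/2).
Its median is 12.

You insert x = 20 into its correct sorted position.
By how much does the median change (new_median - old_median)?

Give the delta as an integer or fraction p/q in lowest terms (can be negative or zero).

Answer: 3/2

Derivation:
Old median = 12
After inserting x = 20: new sorted = [-5, 4, 5, 12, 15, 20, 23, 28]
New median = 27/2
Delta = 27/2 - 12 = 3/2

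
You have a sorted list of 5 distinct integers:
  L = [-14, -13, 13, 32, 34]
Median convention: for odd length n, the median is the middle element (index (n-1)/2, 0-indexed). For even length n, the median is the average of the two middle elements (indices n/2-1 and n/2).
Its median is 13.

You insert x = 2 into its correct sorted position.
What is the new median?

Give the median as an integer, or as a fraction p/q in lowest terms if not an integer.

Old list (sorted, length 5): [-14, -13, 13, 32, 34]
Old median = 13
Insert x = 2
Old length odd (5). Middle was index 2 = 13.
New length even (6). New median = avg of two middle elements.
x = 2: 2 elements are < x, 3 elements are > x.
New sorted list: [-14, -13, 2, 13, 32, 34]
New median = 15/2

Answer: 15/2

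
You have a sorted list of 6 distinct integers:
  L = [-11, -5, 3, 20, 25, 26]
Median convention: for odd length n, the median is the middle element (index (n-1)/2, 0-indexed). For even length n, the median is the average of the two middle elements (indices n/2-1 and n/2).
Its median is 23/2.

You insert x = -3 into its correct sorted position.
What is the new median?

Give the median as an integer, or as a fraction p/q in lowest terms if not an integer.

Answer: 3

Derivation:
Old list (sorted, length 6): [-11, -5, 3, 20, 25, 26]
Old median = 23/2
Insert x = -3
Old length even (6). Middle pair: indices 2,3 = 3,20.
New length odd (7). New median = single middle element.
x = -3: 2 elements are < x, 4 elements are > x.
New sorted list: [-11, -5, -3, 3, 20, 25, 26]
New median = 3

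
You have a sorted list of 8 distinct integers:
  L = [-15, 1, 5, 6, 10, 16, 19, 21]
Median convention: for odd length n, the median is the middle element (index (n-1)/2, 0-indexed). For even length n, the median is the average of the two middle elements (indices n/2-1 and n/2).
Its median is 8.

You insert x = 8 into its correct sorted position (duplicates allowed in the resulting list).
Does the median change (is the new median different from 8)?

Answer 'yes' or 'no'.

Old median = 8
Insert x = 8
New median = 8
Changed? no

Answer: no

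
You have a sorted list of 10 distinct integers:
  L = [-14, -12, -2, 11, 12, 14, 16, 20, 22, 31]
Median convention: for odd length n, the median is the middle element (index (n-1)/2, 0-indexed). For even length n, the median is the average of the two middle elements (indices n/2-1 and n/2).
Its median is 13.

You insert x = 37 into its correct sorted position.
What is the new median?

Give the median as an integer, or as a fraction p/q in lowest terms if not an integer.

Answer: 14

Derivation:
Old list (sorted, length 10): [-14, -12, -2, 11, 12, 14, 16, 20, 22, 31]
Old median = 13
Insert x = 37
Old length even (10). Middle pair: indices 4,5 = 12,14.
New length odd (11). New median = single middle element.
x = 37: 10 elements are < x, 0 elements are > x.
New sorted list: [-14, -12, -2, 11, 12, 14, 16, 20, 22, 31, 37]
New median = 14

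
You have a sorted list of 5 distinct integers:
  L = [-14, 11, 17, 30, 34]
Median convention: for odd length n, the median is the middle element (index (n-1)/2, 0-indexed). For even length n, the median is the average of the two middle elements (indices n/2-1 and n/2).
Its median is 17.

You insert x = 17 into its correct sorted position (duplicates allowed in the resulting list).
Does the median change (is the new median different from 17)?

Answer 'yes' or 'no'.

Answer: no

Derivation:
Old median = 17
Insert x = 17
New median = 17
Changed? no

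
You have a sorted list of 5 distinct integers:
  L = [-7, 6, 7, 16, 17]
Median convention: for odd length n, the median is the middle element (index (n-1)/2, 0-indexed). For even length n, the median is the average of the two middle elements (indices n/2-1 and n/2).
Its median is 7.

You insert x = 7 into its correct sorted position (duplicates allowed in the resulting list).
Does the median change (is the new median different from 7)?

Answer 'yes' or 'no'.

Answer: no

Derivation:
Old median = 7
Insert x = 7
New median = 7
Changed? no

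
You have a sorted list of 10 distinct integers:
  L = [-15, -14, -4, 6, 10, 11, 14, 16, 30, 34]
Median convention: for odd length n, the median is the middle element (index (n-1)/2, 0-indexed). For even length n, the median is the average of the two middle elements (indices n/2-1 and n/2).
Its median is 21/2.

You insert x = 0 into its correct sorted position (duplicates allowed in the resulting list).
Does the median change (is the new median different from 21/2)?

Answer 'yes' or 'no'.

Old median = 21/2
Insert x = 0
New median = 10
Changed? yes

Answer: yes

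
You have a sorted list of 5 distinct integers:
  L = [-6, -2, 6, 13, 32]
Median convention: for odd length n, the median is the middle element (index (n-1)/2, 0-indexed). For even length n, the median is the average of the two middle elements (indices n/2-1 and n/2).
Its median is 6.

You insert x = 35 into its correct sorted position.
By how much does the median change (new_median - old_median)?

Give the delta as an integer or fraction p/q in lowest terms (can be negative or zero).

Old median = 6
After inserting x = 35: new sorted = [-6, -2, 6, 13, 32, 35]
New median = 19/2
Delta = 19/2 - 6 = 7/2

Answer: 7/2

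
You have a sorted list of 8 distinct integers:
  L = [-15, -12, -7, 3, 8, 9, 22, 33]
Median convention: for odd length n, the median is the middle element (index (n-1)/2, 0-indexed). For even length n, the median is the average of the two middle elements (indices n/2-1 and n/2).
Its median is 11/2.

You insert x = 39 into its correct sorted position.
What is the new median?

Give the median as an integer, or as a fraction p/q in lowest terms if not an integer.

Answer: 8

Derivation:
Old list (sorted, length 8): [-15, -12, -7, 3, 8, 9, 22, 33]
Old median = 11/2
Insert x = 39
Old length even (8). Middle pair: indices 3,4 = 3,8.
New length odd (9). New median = single middle element.
x = 39: 8 elements are < x, 0 elements are > x.
New sorted list: [-15, -12, -7, 3, 8, 9, 22, 33, 39]
New median = 8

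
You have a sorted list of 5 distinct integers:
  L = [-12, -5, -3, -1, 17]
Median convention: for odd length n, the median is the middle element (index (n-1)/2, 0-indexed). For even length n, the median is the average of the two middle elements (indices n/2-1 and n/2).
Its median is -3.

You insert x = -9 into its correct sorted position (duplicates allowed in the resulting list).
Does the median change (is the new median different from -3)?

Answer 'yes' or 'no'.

Answer: yes

Derivation:
Old median = -3
Insert x = -9
New median = -4
Changed? yes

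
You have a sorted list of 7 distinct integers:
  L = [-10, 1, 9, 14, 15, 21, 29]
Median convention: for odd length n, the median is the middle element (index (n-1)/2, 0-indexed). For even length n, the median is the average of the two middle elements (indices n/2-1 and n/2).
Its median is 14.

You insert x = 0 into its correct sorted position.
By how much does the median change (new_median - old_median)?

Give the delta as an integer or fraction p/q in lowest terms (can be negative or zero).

Answer: -5/2

Derivation:
Old median = 14
After inserting x = 0: new sorted = [-10, 0, 1, 9, 14, 15, 21, 29]
New median = 23/2
Delta = 23/2 - 14 = -5/2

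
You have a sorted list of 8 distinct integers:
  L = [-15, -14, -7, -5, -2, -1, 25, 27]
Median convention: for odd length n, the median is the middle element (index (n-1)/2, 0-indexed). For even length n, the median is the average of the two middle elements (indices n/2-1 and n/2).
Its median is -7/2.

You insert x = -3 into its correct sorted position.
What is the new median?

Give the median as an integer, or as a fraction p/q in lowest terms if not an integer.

Old list (sorted, length 8): [-15, -14, -7, -5, -2, -1, 25, 27]
Old median = -7/2
Insert x = -3
Old length even (8). Middle pair: indices 3,4 = -5,-2.
New length odd (9). New median = single middle element.
x = -3: 4 elements are < x, 4 elements are > x.
New sorted list: [-15, -14, -7, -5, -3, -2, -1, 25, 27]
New median = -3

Answer: -3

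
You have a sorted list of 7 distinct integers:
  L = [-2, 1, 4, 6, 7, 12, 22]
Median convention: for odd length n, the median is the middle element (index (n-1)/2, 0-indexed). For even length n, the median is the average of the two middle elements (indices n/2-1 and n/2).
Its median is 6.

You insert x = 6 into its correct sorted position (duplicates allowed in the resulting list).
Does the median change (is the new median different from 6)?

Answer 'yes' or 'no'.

Old median = 6
Insert x = 6
New median = 6
Changed? no

Answer: no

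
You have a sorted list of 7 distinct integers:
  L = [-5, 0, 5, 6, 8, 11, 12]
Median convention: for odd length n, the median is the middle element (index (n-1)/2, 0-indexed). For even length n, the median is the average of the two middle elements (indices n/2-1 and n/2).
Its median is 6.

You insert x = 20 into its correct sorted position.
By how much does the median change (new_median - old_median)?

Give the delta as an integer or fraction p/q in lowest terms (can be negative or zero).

Answer: 1

Derivation:
Old median = 6
After inserting x = 20: new sorted = [-5, 0, 5, 6, 8, 11, 12, 20]
New median = 7
Delta = 7 - 6 = 1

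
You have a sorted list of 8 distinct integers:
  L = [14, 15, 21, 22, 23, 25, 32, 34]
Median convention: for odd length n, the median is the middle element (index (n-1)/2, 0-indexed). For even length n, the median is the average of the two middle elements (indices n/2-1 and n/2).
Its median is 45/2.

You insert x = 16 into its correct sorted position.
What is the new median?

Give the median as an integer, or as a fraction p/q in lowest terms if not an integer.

Old list (sorted, length 8): [14, 15, 21, 22, 23, 25, 32, 34]
Old median = 45/2
Insert x = 16
Old length even (8). Middle pair: indices 3,4 = 22,23.
New length odd (9). New median = single middle element.
x = 16: 2 elements are < x, 6 elements are > x.
New sorted list: [14, 15, 16, 21, 22, 23, 25, 32, 34]
New median = 22

Answer: 22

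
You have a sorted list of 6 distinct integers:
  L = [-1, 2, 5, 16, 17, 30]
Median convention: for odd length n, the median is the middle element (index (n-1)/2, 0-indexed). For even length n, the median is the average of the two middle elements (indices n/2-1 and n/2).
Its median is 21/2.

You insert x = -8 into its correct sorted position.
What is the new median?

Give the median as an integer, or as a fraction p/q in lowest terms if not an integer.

Old list (sorted, length 6): [-1, 2, 5, 16, 17, 30]
Old median = 21/2
Insert x = -8
Old length even (6). Middle pair: indices 2,3 = 5,16.
New length odd (7). New median = single middle element.
x = -8: 0 elements are < x, 6 elements are > x.
New sorted list: [-8, -1, 2, 5, 16, 17, 30]
New median = 5

Answer: 5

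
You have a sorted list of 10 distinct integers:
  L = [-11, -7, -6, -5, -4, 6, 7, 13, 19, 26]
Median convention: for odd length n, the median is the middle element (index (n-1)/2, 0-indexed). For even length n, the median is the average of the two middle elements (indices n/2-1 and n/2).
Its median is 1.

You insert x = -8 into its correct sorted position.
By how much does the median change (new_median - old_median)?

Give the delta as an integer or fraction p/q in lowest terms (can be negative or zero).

Answer: -5

Derivation:
Old median = 1
After inserting x = -8: new sorted = [-11, -8, -7, -6, -5, -4, 6, 7, 13, 19, 26]
New median = -4
Delta = -4 - 1 = -5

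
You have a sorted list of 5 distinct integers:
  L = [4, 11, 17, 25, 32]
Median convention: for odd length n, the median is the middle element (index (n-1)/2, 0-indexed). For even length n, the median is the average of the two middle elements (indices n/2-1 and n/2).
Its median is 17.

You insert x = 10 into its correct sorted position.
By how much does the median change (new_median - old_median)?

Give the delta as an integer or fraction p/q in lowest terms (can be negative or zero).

Old median = 17
After inserting x = 10: new sorted = [4, 10, 11, 17, 25, 32]
New median = 14
Delta = 14 - 17 = -3

Answer: -3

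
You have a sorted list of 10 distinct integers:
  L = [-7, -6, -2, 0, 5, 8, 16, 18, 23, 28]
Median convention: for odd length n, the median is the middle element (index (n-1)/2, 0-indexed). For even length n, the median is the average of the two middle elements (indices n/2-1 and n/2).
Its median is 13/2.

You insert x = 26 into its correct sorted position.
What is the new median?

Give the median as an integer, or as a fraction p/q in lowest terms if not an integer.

Answer: 8

Derivation:
Old list (sorted, length 10): [-7, -6, -2, 0, 5, 8, 16, 18, 23, 28]
Old median = 13/2
Insert x = 26
Old length even (10). Middle pair: indices 4,5 = 5,8.
New length odd (11). New median = single middle element.
x = 26: 9 elements are < x, 1 elements are > x.
New sorted list: [-7, -6, -2, 0, 5, 8, 16, 18, 23, 26, 28]
New median = 8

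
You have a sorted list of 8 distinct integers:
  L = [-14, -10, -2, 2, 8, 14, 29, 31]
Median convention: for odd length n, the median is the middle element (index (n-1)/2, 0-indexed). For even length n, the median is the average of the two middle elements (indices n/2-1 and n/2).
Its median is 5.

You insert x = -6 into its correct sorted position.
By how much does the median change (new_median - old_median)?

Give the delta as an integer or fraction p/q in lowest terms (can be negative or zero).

Answer: -3

Derivation:
Old median = 5
After inserting x = -6: new sorted = [-14, -10, -6, -2, 2, 8, 14, 29, 31]
New median = 2
Delta = 2 - 5 = -3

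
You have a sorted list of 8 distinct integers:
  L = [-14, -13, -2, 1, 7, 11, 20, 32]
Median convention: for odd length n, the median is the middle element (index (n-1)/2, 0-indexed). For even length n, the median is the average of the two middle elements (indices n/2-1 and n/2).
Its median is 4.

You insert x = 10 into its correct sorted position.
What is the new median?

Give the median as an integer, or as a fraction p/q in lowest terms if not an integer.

Old list (sorted, length 8): [-14, -13, -2, 1, 7, 11, 20, 32]
Old median = 4
Insert x = 10
Old length even (8). Middle pair: indices 3,4 = 1,7.
New length odd (9). New median = single middle element.
x = 10: 5 elements are < x, 3 elements are > x.
New sorted list: [-14, -13, -2, 1, 7, 10, 11, 20, 32]
New median = 7

Answer: 7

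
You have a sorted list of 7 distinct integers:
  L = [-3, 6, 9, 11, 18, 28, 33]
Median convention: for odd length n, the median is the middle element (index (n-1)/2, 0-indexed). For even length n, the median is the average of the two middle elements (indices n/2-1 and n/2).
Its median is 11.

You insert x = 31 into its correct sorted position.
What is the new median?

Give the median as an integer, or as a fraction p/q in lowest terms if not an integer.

Old list (sorted, length 7): [-3, 6, 9, 11, 18, 28, 33]
Old median = 11
Insert x = 31
Old length odd (7). Middle was index 3 = 11.
New length even (8). New median = avg of two middle elements.
x = 31: 6 elements are < x, 1 elements are > x.
New sorted list: [-3, 6, 9, 11, 18, 28, 31, 33]
New median = 29/2

Answer: 29/2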